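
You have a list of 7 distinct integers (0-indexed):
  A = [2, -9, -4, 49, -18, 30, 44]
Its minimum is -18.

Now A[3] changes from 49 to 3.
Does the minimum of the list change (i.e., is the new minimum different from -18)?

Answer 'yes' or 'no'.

Old min = -18
Change: A[3] 49 -> 3
Changed element was NOT the min; min changes only if 3 < -18.
New min = -18; changed? no

Answer: no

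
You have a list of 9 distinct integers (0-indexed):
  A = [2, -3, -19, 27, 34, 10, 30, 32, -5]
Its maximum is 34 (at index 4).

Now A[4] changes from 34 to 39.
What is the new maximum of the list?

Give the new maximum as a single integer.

Old max = 34 (at index 4)
Change: A[4] 34 -> 39
Changed element WAS the max -> may need rescan.
  Max of remaining elements: 32
  New max = max(39, 32) = 39

Answer: 39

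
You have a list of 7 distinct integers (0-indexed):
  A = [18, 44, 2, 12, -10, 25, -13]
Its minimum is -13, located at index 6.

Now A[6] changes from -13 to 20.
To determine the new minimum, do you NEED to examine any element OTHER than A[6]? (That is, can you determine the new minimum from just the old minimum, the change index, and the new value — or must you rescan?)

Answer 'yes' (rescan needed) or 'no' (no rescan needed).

Answer: yes

Derivation:
Old min = -13 at index 6
Change at index 6: -13 -> 20
Index 6 WAS the min and new value 20 > old min -13. Must rescan other elements to find the new min.
Needs rescan: yes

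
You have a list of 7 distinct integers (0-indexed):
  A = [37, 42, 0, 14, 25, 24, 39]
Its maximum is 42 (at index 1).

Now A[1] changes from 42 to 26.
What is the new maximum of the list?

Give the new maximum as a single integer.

Old max = 42 (at index 1)
Change: A[1] 42 -> 26
Changed element WAS the max -> may need rescan.
  Max of remaining elements: 39
  New max = max(26, 39) = 39

Answer: 39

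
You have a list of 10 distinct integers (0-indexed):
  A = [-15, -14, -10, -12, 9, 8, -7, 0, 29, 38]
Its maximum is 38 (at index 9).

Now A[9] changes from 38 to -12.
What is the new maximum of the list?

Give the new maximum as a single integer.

Answer: 29

Derivation:
Old max = 38 (at index 9)
Change: A[9] 38 -> -12
Changed element WAS the max -> may need rescan.
  Max of remaining elements: 29
  New max = max(-12, 29) = 29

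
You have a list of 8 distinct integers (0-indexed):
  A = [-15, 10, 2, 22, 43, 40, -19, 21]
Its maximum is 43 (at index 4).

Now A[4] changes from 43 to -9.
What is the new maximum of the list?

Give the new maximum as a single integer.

Answer: 40

Derivation:
Old max = 43 (at index 4)
Change: A[4] 43 -> -9
Changed element WAS the max -> may need rescan.
  Max of remaining elements: 40
  New max = max(-9, 40) = 40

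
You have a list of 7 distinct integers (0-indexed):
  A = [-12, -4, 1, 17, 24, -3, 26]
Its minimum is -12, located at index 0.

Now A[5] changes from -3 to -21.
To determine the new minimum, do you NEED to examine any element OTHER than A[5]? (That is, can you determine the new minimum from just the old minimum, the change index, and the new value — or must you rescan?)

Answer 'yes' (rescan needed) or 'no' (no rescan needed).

Old min = -12 at index 0
Change at index 5: -3 -> -21
Index 5 was NOT the min. New min = min(-12, -21). No rescan of other elements needed.
Needs rescan: no

Answer: no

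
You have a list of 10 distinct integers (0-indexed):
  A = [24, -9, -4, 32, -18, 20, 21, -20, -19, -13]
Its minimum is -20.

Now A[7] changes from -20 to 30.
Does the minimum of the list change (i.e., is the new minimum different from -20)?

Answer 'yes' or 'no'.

Old min = -20
Change: A[7] -20 -> 30
Changed element was the min; new min must be rechecked.
New min = -19; changed? yes

Answer: yes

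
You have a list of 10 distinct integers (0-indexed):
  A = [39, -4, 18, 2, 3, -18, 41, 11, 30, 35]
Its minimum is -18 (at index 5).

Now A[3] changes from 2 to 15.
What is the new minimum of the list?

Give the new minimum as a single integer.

Answer: -18

Derivation:
Old min = -18 (at index 5)
Change: A[3] 2 -> 15
Changed element was NOT the old min.
  New min = min(old_min, new_val) = min(-18, 15) = -18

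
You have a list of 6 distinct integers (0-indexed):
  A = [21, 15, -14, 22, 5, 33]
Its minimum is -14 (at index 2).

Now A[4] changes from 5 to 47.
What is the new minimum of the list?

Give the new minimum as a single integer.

Answer: -14

Derivation:
Old min = -14 (at index 2)
Change: A[4] 5 -> 47
Changed element was NOT the old min.
  New min = min(old_min, new_val) = min(-14, 47) = -14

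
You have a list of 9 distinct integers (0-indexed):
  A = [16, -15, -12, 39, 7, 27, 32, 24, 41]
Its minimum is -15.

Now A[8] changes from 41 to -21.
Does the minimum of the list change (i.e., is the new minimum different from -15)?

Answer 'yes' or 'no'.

Old min = -15
Change: A[8] 41 -> -21
Changed element was NOT the min; min changes only if -21 < -15.
New min = -21; changed? yes

Answer: yes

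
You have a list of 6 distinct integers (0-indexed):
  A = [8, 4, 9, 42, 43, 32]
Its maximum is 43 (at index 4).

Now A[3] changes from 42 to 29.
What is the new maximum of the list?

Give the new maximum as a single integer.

Old max = 43 (at index 4)
Change: A[3] 42 -> 29
Changed element was NOT the old max.
  New max = max(old_max, new_val) = max(43, 29) = 43

Answer: 43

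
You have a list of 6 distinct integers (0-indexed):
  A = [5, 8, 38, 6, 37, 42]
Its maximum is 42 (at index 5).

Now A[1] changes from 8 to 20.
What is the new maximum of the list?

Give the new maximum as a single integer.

Old max = 42 (at index 5)
Change: A[1] 8 -> 20
Changed element was NOT the old max.
  New max = max(old_max, new_val) = max(42, 20) = 42

Answer: 42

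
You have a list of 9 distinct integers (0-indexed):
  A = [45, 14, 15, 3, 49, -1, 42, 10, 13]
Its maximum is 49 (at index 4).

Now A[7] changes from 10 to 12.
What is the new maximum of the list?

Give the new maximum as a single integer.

Answer: 49

Derivation:
Old max = 49 (at index 4)
Change: A[7] 10 -> 12
Changed element was NOT the old max.
  New max = max(old_max, new_val) = max(49, 12) = 49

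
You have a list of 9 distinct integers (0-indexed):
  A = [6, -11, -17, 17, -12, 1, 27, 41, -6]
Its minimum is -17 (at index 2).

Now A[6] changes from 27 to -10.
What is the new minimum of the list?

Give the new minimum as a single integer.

Answer: -17

Derivation:
Old min = -17 (at index 2)
Change: A[6] 27 -> -10
Changed element was NOT the old min.
  New min = min(old_min, new_val) = min(-17, -10) = -17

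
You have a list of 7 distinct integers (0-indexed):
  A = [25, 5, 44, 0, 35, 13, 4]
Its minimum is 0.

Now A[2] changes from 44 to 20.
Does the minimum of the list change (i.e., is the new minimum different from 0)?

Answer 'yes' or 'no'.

Answer: no

Derivation:
Old min = 0
Change: A[2] 44 -> 20
Changed element was NOT the min; min changes only if 20 < 0.
New min = 0; changed? no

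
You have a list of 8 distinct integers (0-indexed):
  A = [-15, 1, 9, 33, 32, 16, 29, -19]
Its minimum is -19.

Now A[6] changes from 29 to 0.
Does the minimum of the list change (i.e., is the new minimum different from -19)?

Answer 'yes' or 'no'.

Old min = -19
Change: A[6] 29 -> 0
Changed element was NOT the min; min changes only if 0 < -19.
New min = -19; changed? no

Answer: no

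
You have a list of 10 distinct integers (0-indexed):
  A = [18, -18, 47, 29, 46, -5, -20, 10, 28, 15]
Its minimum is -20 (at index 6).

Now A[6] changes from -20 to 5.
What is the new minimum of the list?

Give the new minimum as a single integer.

Old min = -20 (at index 6)
Change: A[6] -20 -> 5
Changed element WAS the min. Need to check: is 5 still <= all others?
  Min of remaining elements: -18
  New min = min(5, -18) = -18

Answer: -18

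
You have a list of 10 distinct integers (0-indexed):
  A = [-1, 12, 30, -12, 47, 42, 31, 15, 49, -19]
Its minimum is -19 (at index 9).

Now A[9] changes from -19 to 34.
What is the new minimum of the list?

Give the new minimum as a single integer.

Old min = -19 (at index 9)
Change: A[9] -19 -> 34
Changed element WAS the min. Need to check: is 34 still <= all others?
  Min of remaining elements: -12
  New min = min(34, -12) = -12

Answer: -12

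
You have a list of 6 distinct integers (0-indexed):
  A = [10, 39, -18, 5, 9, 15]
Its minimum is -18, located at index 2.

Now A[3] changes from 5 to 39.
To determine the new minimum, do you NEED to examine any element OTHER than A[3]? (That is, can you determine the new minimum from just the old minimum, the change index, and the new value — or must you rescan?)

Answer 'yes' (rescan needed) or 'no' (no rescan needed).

Old min = -18 at index 2
Change at index 3: 5 -> 39
Index 3 was NOT the min. New min = min(-18, 39). No rescan of other elements needed.
Needs rescan: no

Answer: no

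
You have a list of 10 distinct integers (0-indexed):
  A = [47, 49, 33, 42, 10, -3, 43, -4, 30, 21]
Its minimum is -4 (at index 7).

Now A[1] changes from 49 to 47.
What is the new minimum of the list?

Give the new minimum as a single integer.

Old min = -4 (at index 7)
Change: A[1] 49 -> 47
Changed element was NOT the old min.
  New min = min(old_min, new_val) = min(-4, 47) = -4

Answer: -4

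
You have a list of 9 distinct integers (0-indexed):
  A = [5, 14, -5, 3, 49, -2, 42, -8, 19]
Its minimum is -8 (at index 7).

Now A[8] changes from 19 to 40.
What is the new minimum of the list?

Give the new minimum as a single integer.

Old min = -8 (at index 7)
Change: A[8] 19 -> 40
Changed element was NOT the old min.
  New min = min(old_min, new_val) = min(-8, 40) = -8

Answer: -8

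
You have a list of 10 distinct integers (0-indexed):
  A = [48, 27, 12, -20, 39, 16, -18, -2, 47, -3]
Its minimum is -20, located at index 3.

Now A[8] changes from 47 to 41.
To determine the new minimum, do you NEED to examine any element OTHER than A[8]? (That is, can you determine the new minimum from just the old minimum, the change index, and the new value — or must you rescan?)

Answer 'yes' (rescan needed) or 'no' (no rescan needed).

Old min = -20 at index 3
Change at index 8: 47 -> 41
Index 8 was NOT the min. New min = min(-20, 41). No rescan of other elements needed.
Needs rescan: no

Answer: no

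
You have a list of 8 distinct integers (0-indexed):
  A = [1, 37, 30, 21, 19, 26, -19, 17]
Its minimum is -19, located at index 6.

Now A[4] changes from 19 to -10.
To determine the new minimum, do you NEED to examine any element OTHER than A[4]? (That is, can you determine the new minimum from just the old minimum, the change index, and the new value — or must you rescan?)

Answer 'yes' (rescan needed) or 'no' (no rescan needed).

Answer: no

Derivation:
Old min = -19 at index 6
Change at index 4: 19 -> -10
Index 4 was NOT the min. New min = min(-19, -10). No rescan of other elements needed.
Needs rescan: no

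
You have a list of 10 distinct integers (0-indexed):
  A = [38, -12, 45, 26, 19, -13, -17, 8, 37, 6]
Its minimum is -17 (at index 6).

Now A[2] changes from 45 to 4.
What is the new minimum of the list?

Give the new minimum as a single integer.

Old min = -17 (at index 6)
Change: A[2] 45 -> 4
Changed element was NOT the old min.
  New min = min(old_min, new_val) = min(-17, 4) = -17

Answer: -17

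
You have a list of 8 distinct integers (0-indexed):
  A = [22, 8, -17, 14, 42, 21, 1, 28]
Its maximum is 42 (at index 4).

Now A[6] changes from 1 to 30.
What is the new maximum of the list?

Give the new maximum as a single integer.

Old max = 42 (at index 4)
Change: A[6] 1 -> 30
Changed element was NOT the old max.
  New max = max(old_max, new_val) = max(42, 30) = 42

Answer: 42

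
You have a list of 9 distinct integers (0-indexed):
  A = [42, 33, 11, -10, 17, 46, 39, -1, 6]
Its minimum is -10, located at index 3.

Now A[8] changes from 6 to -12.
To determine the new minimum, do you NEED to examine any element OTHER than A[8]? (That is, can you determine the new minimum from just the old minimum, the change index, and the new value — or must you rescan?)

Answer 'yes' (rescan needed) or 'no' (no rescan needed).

Old min = -10 at index 3
Change at index 8: 6 -> -12
Index 8 was NOT the min. New min = min(-10, -12). No rescan of other elements needed.
Needs rescan: no

Answer: no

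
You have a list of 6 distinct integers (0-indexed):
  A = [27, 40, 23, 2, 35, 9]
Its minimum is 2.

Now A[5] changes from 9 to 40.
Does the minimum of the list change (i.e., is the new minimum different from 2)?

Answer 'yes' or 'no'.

Old min = 2
Change: A[5] 9 -> 40
Changed element was NOT the min; min changes only if 40 < 2.
New min = 2; changed? no

Answer: no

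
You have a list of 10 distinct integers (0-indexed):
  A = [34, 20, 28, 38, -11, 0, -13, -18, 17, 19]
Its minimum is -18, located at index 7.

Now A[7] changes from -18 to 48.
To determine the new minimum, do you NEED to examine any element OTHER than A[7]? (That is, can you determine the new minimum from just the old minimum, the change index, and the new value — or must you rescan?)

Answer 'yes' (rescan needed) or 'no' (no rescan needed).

Old min = -18 at index 7
Change at index 7: -18 -> 48
Index 7 WAS the min and new value 48 > old min -18. Must rescan other elements to find the new min.
Needs rescan: yes

Answer: yes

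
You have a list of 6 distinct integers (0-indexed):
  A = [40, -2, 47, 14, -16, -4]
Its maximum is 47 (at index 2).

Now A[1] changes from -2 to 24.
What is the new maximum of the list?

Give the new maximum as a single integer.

Old max = 47 (at index 2)
Change: A[1] -2 -> 24
Changed element was NOT the old max.
  New max = max(old_max, new_val) = max(47, 24) = 47

Answer: 47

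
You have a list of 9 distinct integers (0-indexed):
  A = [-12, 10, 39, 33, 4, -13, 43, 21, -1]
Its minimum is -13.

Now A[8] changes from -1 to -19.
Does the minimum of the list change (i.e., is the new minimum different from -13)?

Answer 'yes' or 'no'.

Answer: yes

Derivation:
Old min = -13
Change: A[8] -1 -> -19
Changed element was NOT the min; min changes only if -19 < -13.
New min = -19; changed? yes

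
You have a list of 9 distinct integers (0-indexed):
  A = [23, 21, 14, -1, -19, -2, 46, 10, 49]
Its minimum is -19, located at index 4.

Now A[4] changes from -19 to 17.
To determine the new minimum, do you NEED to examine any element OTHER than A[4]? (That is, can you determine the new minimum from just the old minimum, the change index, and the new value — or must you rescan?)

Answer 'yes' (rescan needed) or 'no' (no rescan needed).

Old min = -19 at index 4
Change at index 4: -19 -> 17
Index 4 WAS the min and new value 17 > old min -19. Must rescan other elements to find the new min.
Needs rescan: yes

Answer: yes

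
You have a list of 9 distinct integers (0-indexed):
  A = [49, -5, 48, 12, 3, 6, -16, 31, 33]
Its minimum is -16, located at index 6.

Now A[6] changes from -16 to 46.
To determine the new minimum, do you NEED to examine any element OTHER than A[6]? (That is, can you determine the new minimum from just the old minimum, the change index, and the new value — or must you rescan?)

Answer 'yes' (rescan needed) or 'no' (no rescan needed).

Answer: yes

Derivation:
Old min = -16 at index 6
Change at index 6: -16 -> 46
Index 6 WAS the min and new value 46 > old min -16. Must rescan other elements to find the new min.
Needs rescan: yes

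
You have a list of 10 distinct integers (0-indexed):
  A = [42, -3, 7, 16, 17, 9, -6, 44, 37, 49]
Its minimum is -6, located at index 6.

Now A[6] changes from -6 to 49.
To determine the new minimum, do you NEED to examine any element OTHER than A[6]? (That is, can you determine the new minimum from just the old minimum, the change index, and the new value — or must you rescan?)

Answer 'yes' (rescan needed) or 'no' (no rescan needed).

Answer: yes

Derivation:
Old min = -6 at index 6
Change at index 6: -6 -> 49
Index 6 WAS the min and new value 49 > old min -6. Must rescan other elements to find the new min.
Needs rescan: yes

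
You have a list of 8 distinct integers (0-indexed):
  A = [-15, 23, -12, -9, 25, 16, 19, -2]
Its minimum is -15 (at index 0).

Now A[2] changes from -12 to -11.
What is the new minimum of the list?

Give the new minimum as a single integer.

Answer: -15

Derivation:
Old min = -15 (at index 0)
Change: A[2] -12 -> -11
Changed element was NOT the old min.
  New min = min(old_min, new_val) = min(-15, -11) = -15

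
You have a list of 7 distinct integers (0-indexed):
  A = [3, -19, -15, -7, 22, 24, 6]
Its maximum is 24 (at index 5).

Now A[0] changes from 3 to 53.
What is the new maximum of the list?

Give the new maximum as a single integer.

Answer: 53

Derivation:
Old max = 24 (at index 5)
Change: A[0] 3 -> 53
Changed element was NOT the old max.
  New max = max(old_max, new_val) = max(24, 53) = 53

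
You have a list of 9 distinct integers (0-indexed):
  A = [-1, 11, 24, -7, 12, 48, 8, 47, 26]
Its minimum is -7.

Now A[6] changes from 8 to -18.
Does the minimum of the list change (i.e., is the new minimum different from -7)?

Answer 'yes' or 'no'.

Old min = -7
Change: A[6] 8 -> -18
Changed element was NOT the min; min changes only if -18 < -7.
New min = -18; changed? yes

Answer: yes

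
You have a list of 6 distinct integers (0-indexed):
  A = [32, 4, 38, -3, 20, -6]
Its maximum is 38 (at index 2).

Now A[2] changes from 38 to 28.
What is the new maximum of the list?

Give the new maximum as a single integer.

Old max = 38 (at index 2)
Change: A[2] 38 -> 28
Changed element WAS the max -> may need rescan.
  Max of remaining elements: 32
  New max = max(28, 32) = 32

Answer: 32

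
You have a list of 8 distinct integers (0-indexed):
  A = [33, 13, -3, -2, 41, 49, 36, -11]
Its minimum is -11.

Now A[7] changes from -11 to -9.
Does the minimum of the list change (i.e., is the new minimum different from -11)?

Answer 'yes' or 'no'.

Answer: yes

Derivation:
Old min = -11
Change: A[7] -11 -> -9
Changed element was the min; new min must be rechecked.
New min = -9; changed? yes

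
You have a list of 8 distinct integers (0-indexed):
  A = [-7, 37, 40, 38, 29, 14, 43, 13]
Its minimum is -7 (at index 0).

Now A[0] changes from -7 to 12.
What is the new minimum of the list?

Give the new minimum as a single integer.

Answer: 12

Derivation:
Old min = -7 (at index 0)
Change: A[0] -7 -> 12
Changed element WAS the min. Need to check: is 12 still <= all others?
  Min of remaining elements: 13
  New min = min(12, 13) = 12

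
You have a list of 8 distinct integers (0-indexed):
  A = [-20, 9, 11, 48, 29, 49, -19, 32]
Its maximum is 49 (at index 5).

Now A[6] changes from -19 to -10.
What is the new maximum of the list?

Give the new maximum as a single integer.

Old max = 49 (at index 5)
Change: A[6] -19 -> -10
Changed element was NOT the old max.
  New max = max(old_max, new_val) = max(49, -10) = 49

Answer: 49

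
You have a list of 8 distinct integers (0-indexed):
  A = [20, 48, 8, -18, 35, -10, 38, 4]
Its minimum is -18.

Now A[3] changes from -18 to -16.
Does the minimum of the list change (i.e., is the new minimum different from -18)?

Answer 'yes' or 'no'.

Answer: yes

Derivation:
Old min = -18
Change: A[3] -18 -> -16
Changed element was the min; new min must be rechecked.
New min = -16; changed? yes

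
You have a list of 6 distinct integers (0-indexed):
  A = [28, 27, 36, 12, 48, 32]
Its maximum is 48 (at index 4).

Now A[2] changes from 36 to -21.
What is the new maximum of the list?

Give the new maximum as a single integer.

Old max = 48 (at index 4)
Change: A[2] 36 -> -21
Changed element was NOT the old max.
  New max = max(old_max, new_val) = max(48, -21) = 48

Answer: 48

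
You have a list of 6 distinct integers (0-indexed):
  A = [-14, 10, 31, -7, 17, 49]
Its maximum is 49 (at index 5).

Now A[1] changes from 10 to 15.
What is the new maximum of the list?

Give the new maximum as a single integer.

Old max = 49 (at index 5)
Change: A[1] 10 -> 15
Changed element was NOT the old max.
  New max = max(old_max, new_val) = max(49, 15) = 49

Answer: 49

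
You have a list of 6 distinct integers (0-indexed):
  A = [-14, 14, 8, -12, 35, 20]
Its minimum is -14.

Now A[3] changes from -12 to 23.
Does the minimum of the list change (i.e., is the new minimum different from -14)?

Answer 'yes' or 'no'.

Old min = -14
Change: A[3] -12 -> 23
Changed element was NOT the min; min changes only if 23 < -14.
New min = -14; changed? no

Answer: no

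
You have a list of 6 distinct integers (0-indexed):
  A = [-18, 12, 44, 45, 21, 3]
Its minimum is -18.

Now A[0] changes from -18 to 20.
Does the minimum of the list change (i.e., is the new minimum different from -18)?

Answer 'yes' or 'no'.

Answer: yes

Derivation:
Old min = -18
Change: A[0] -18 -> 20
Changed element was the min; new min must be rechecked.
New min = 3; changed? yes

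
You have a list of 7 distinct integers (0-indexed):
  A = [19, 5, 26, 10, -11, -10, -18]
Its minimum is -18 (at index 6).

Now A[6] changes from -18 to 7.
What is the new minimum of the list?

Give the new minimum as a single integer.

Answer: -11

Derivation:
Old min = -18 (at index 6)
Change: A[6] -18 -> 7
Changed element WAS the min. Need to check: is 7 still <= all others?
  Min of remaining elements: -11
  New min = min(7, -11) = -11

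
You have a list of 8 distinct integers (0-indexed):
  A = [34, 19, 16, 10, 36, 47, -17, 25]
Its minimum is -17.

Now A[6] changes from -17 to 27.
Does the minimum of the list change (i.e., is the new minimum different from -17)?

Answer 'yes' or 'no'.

Answer: yes

Derivation:
Old min = -17
Change: A[6] -17 -> 27
Changed element was the min; new min must be rechecked.
New min = 10; changed? yes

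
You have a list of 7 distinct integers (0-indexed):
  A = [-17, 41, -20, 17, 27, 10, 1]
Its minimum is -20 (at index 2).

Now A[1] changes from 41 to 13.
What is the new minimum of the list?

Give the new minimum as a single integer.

Answer: -20

Derivation:
Old min = -20 (at index 2)
Change: A[1] 41 -> 13
Changed element was NOT the old min.
  New min = min(old_min, new_val) = min(-20, 13) = -20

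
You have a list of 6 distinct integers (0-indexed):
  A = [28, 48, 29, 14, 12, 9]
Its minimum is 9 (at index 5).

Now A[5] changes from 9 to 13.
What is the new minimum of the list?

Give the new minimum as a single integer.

Answer: 12

Derivation:
Old min = 9 (at index 5)
Change: A[5] 9 -> 13
Changed element WAS the min. Need to check: is 13 still <= all others?
  Min of remaining elements: 12
  New min = min(13, 12) = 12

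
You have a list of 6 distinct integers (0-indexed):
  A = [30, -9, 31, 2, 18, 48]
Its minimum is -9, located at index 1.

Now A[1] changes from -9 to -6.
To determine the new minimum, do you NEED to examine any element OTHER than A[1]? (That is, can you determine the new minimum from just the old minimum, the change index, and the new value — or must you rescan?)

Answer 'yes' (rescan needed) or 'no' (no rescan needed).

Old min = -9 at index 1
Change at index 1: -9 -> -6
Index 1 WAS the min and new value -6 > old min -9. Must rescan other elements to find the new min.
Needs rescan: yes

Answer: yes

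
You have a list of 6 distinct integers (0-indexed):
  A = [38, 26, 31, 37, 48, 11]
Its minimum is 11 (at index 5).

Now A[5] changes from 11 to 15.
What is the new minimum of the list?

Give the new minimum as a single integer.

Old min = 11 (at index 5)
Change: A[5] 11 -> 15
Changed element WAS the min. Need to check: is 15 still <= all others?
  Min of remaining elements: 26
  New min = min(15, 26) = 15

Answer: 15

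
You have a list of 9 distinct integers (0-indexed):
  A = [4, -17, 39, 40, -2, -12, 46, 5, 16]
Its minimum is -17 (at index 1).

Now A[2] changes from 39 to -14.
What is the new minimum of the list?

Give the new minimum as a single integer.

Old min = -17 (at index 1)
Change: A[2] 39 -> -14
Changed element was NOT the old min.
  New min = min(old_min, new_val) = min(-17, -14) = -17

Answer: -17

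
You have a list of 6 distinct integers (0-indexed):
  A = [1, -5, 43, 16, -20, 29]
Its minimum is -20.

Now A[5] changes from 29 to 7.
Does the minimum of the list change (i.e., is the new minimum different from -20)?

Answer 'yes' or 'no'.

Old min = -20
Change: A[5] 29 -> 7
Changed element was NOT the min; min changes only if 7 < -20.
New min = -20; changed? no

Answer: no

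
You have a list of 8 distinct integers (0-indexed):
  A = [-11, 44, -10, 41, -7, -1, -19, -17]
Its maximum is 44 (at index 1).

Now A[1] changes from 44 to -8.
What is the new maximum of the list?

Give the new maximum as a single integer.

Answer: 41

Derivation:
Old max = 44 (at index 1)
Change: A[1] 44 -> -8
Changed element WAS the max -> may need rescan.
  Max of remaining elements: 41
  New max = max(-8, 41) = 41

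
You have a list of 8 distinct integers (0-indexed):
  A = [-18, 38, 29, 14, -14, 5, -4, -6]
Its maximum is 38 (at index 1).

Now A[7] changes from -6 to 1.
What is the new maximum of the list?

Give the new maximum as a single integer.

Answer: 38

Derivation:
Old max = 38 (at index 1)
Change: A[7] -6 -> 1
Changed element was NOT the old max.
  New max = max(old_max, new_val) = max(38, 1) = 38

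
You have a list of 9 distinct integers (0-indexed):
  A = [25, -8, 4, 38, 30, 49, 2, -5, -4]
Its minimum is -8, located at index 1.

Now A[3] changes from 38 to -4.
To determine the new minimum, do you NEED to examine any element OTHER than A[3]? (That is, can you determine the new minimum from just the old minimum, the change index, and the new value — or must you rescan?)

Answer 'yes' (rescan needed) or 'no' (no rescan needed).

Answer: no

Derivation:
Old min = -8 at index 1
Change at index 3: 38 -> -4
Index 3 was NOT the min. New min = min(-8, -4). No rescan of other elements needed.
Needs rescan: no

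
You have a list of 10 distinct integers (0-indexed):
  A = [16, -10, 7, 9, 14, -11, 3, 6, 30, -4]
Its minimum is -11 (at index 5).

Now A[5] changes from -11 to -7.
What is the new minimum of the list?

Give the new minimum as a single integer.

Old min = -11 (at index 5)
Change: A[5] -11 -> -7
Changed element WAS the min. Need to check: is -7 still <= all others?
  Min of remaining elements: -10
  New min = min(-7, -10) = -10

Answer: -10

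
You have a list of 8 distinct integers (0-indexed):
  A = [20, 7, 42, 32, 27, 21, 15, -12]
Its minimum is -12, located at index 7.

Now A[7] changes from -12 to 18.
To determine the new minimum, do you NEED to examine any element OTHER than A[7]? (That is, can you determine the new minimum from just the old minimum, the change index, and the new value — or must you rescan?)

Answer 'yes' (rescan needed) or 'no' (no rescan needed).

Old min = -12 at index 7
Change at index 7: -12 -> 18
Index 7 WAS the min and new value 18 > old min -12. Must rescan other elements to find the new min.
Needs rescan: yes

Answer: yes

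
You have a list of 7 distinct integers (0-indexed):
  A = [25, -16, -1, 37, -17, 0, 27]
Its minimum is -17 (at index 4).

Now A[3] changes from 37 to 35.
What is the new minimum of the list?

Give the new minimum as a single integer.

Answer: -17

Derivation:
Old min = -17 (at index 4)
Change: A[3] 37 -> 35
Changed element was NOT the old min.
  New min = min(old_min, new_val) = min(-17, 35) = -17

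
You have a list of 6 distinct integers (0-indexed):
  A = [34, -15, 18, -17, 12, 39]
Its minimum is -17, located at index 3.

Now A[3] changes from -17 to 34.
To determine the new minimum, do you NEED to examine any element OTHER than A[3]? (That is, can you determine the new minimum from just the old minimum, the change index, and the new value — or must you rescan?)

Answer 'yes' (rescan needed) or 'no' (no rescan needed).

Old min = -17 at index 3
Change at index 3: -17 -> 34
Index 3 WAS the min and new value 34 > old min -17. Must rescan other elements to find the new min.
Needs rescan: yes

Answer: yes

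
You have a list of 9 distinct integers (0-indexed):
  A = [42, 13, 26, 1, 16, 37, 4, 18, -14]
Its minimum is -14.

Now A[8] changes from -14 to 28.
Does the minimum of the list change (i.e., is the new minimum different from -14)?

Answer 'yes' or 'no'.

Old min = -14
Change: A[8] -14 -> 28
Changed element was the min; new min must be rechecked.
New min = 1; changed? yes

Answer: yes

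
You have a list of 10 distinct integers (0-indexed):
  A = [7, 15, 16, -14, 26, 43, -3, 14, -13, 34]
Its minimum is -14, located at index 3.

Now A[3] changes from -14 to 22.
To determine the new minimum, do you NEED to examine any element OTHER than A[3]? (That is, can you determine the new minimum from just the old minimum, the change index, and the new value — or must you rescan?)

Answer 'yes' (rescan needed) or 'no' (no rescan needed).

Old min = -14 at index 3
Change at index 3: -14 -> 22
Index 3 WAS the min and new value 22 > old min -14. Must rescan other elements to find the new min.
Needs rescan: yes

Answer: yes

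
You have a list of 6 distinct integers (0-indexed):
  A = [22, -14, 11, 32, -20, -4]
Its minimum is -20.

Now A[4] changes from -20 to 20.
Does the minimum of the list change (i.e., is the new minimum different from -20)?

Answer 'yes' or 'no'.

Old min = -20
Change: A[4] -20 -> 20
Changed element was the min; new min must be rechecked.
New min = -14; changed? yes

Answer: yes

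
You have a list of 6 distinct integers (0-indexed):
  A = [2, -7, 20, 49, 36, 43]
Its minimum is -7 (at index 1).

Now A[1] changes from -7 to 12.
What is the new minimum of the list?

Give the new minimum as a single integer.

Answer: 2

Derivation:
Old min = -7 (at index 1)
Change: A[1] -7 -> 12
Changed element WAS the min. Need to check: is 12 still <= all others?
  Min of remaining elements: 2
  New min = min(12, 2) = 2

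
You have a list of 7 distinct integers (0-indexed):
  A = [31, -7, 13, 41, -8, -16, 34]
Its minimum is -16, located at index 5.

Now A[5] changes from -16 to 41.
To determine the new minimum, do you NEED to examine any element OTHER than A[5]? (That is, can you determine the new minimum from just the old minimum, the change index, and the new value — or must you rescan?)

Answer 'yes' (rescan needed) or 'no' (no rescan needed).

Old min = -16 at index 5
Change at index 5: -16 -> 41
Index 5 WAS the min and new value 41 > old min -16. Must rescan other elements to find the new min.
Needs rescan: yes

Answer: yes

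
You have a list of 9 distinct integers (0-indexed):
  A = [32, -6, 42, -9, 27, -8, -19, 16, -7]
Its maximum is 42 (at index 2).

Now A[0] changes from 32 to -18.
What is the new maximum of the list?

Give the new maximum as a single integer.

Answer: 42

Derivation:
Old max = 42 (at index 2)
Change: A[0] 32 -> -18
Changed element was NOT the old max.
  New max = max(old_max, new_val) = max(42, -18) = 42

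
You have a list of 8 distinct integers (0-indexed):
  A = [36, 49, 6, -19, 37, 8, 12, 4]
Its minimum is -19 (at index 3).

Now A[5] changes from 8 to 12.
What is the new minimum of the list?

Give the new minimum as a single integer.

Answer: -19

Derivation:
Old min = -19 (at index 3)
Change: A[5] 8 -> 12
Changed element was NOT the old min.
  New min = min(old_min, new_val) = min(-19, 12) = -19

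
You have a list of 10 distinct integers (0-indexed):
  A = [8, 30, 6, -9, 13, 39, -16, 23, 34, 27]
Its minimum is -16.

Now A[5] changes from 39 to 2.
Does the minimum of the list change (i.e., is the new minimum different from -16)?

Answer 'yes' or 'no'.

Old min = -16
Change: A[5] 39 -> 2
Changed element was NOT the min; min changes only if 2 < -16.
New min = -16; changed? no

Answer: no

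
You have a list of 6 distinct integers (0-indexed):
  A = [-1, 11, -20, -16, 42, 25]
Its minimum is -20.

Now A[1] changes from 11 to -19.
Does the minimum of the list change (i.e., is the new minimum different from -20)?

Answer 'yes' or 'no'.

Answer: no

Derivation:
Old min = -20
Change: A[1] 11 -> -19
Changed element was NOT the min; min changes only if -19 < -20.
New min = -20; changed? no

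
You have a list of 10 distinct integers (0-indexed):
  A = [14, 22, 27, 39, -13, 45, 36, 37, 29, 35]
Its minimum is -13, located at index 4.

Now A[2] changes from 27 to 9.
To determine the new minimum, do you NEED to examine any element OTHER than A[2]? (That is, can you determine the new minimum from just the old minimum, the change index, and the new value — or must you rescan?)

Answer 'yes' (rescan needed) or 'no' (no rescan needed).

Old min = -13 at index 4
Change at index 2: 27 -> 9
Index 2 was NOT the min. New min = min(-13, 9). No rescan of other elements needed.
Needs rescan: no

Answer: no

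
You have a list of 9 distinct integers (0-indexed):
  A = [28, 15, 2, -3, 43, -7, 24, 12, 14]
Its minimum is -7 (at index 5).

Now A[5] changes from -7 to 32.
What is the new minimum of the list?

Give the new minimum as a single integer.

Old min = -7 (at index 5)
Change: A[5] -7 -> 32
Changed element WAS the min. Need to check: is 32 still <= all others?
  Min of remaining elements: -3
  New min = min(32, -3) = -3

Answer: -3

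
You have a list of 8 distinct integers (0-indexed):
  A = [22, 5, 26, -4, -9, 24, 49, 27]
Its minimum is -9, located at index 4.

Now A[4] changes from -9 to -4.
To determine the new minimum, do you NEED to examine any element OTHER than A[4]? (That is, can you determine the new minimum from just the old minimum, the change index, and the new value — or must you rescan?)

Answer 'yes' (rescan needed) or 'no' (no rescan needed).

Old min = -9 at index 4
Change at index 4: -9 -> -4
Index 4 WAS the min and new value -4 > old min -9. Must rescan other elements to find the new min.
Needs rescan: yes

Answer: yes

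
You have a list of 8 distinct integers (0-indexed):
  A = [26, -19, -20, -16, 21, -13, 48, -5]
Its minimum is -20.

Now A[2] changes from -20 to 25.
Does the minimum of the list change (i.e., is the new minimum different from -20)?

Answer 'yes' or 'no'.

Old min = -20
Change: A[2] -20 -> 25
Changed element was the min; new min must be rechecked.
New min = -19; changed? yes

Answer: yes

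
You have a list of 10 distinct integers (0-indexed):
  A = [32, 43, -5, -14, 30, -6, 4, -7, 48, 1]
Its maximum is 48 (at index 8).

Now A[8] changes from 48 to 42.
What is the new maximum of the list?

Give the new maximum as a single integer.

Answer: 43

Derivation:
Old max = 48 (at index 8)
Change: A[8] 48 -> 42
Changed element WAS the max -> may need rescan.
  Max of remaining elements: 43
  New max = max(42, 43) = 43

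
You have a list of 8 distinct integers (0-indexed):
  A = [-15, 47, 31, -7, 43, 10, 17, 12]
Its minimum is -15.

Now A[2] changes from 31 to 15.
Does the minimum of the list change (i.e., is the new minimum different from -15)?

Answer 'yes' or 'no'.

Answer: no

Derivation:
Old min = -15
Change: A[2] 31 -> 15
Changed element was NOT the min; min changes only if 15 < -15.
New min = -15; changed? no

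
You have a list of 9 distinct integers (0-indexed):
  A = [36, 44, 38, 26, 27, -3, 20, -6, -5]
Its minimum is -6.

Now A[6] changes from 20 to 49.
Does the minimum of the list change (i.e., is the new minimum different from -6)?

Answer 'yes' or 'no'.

Old min = -6
Change: A[6] 20 -> 49
Changed element was NOT the min; min changes only if 49 < -6.
New min = -6; changed? no

Answer: no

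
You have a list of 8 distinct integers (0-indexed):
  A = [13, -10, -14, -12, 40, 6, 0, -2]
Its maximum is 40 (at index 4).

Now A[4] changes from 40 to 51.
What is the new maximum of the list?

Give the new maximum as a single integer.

Old max = 40 (at index 4)
Change: A[4] 40 -> 51
Changed element WAS the max -> may need rescan.
  Max of remaining elements: 13
  New max = max(51, 13) = 51

Answer: 51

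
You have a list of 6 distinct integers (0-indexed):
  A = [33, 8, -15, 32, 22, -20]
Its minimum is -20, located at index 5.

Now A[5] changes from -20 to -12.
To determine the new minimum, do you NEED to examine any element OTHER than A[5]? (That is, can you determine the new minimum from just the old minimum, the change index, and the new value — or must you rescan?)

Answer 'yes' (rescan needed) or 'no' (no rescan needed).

Answer: yes

Derivation:
Old min = -20 at index 5
Change at index 5: -20 -> -12
Index 5 WAS the min and new value -12 > old min -20. Must rescan other elements to find the new min.
Needs rescan: yes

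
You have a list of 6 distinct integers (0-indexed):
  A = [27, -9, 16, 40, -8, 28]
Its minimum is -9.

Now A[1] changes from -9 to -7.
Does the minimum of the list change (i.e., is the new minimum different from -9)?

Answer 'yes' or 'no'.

Answer: yes

Derivation:
Old min = -9
Change: A[1] -9 -> -7
Changed element was the min; new min must be rechecked.
New min = -8; changed? yes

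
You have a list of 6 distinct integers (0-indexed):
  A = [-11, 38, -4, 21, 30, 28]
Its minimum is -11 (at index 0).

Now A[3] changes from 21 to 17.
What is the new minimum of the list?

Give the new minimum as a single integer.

Answer: -11

Derivation:
Old min = -11 (at index 0)
Change: A[3] 21 -> 17
Changed element was NOT the old min.
  New min = min(old_min, new_val) = min(-11, 17) = -11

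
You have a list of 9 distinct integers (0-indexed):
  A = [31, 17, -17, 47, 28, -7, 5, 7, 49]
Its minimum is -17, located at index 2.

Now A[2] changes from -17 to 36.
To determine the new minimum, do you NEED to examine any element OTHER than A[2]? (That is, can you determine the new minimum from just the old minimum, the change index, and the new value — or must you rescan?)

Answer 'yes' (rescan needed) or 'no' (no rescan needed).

Answer: yes

Derivation:
Old min = -17 at index 2
Change at index 2: -17 -> 36
Index 2 WAS the min and new value 36 > old min -17. Must rescan other elements to find the new min.
Needs rescan: yes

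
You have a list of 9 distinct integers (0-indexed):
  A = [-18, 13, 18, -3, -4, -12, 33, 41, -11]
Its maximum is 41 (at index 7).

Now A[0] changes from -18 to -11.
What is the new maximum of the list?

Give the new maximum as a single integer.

Old max = 41 (at index 7)
Change: A[0] -18 -> -11
Changed element was NOT the old max.
  New max = max(old_max, new_val) = max(41, -11) = 41

Answer: 41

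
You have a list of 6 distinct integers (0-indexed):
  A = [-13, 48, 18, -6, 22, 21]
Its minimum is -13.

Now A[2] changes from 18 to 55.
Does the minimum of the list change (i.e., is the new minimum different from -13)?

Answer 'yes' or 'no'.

Old min = -13
Change: A[2] 18 -> 55
Changed element was NOT the min; min changes only if 55 < -13.
New min = -13; changed? no

Answer: no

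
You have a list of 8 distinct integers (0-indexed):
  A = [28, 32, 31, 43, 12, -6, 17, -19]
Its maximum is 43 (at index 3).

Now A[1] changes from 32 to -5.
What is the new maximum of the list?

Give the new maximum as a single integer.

Answer: 43

Derivation:
Old max = 43 (at index 3)
Change: A[1] 32 -> -5
Changed element was NOT the old max.
  New max = max(old_max, new_val) = max(43, -5) = 43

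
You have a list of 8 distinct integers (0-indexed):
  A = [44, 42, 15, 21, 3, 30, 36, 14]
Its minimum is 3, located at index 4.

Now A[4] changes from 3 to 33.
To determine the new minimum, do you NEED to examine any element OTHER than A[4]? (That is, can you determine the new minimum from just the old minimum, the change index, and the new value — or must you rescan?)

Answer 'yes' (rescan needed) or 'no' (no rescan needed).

Old min = 3 at index 4
Change at index 4: 3 -> 33
Index 4 WAS the min and new value 33 > old min 3. Must rescan other elements to find the new min.
Needs rescan: yes

Answer: yes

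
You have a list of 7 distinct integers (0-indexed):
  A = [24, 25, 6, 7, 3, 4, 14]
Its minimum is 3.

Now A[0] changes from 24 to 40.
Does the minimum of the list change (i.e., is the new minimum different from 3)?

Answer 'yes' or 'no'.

Answer: no

Derivation:
Old min = 3
Change: A[0] 24 -> 40
Changed element was NOT the min; min changes only if 40 < 3.
New min = 3; changed? no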